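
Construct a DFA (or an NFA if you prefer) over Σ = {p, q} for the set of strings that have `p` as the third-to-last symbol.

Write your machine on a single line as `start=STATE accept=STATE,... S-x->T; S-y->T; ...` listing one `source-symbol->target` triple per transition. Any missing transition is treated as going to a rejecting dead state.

Because acceptance depends on a position counted from the end, the machine has to buffer the most recent 3 symbols. Make each state the string of the last up-to-3 symbols read; on input `x` shift the window left and append `x`. Accept when the buffered window has length 3 and begins with `p`.
With 15 states:
          p    q  
>  S0     S1   S2 
   S1     S3   S4 
   S2     S5   S6 
   S3     S7   S8 
   S4     S9  S10 
   S5    S11  S12 
   S6    S13  S14 
 * S7     S7   S8 
 * S8     S9  S10 
 * S9    S11  S12 
 * S10   S13  S14 
   S11    S7   S8 
   S12    S9  S10 
   S13   S11  S12 
   S14   S13  S14 
(> = start, * = accepting)

start=S0; accept=S7,S8,S9,S10; S0-p->S1; S0-q->S2; S1-p->S3; S1-q->S4; S2-p->S5; S2-q->S6; S3-p->S7; S3-q->S8; S4-p->S9; S4-q->S10; S5-p->S11; S5-q->S12; S6-p->S13; S6-q->S14; S7-p->S7; S7-q->S8; S8-p->S9; S8-q->S10; S9-p->S11; S9-q->S12; S10-p->S13; S10-q->S14; S11-p->S7; S11-q->S8; S12-p->S9; S12-q->S10; S13-p->S11; S13-q->S12; S14-p->S13; S14-q->S14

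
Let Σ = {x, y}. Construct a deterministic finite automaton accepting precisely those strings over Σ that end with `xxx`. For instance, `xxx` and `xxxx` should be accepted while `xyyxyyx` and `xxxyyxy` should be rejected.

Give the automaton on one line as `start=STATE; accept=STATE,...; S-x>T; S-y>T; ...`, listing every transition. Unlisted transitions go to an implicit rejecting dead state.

Remember how much of `xxx` the current input suffix matches. State q0 means no match yet; q1 means the last symbol is `x`; q2 means the last 2 symbols are `xx`; q3 means the last 3 symbols are `xxx`. Only q3 accepts. On a mismatch, fall back to the longest proper suffix that is still a prefix of `xxx`.
        x   y  
>  q0   q1  q0 
   q1   q2  q0 
   q2   q3  q0 
 * q3   q3  q0 
(> = start, * = accepting)

start=q0; accept=q3; q0-x>q1; q0-y>q0; q1-x>q2; q1-y>q0; q2-x>q3; q2-y>q0; q3-x>q3; q3-y>q0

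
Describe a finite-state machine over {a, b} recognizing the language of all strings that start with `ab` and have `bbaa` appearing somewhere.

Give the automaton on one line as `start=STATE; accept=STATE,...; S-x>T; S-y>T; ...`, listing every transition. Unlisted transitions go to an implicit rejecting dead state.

Run two small machines in parallel and take their product. One (4 states) tracks whether the input so far still matches the prefix `ab`; the other (5 states) tracks whether and how much of `bbaa` has been seen. Each combined state is a pair, one component from each; accept when both components accept. After merging equivalent states the machine shrinks.
An 8-state machine:
        a   b  
>  q0   q1  q2 
   q1   q2  q3 
   q2   q2  q2 
   q3   q4  q5 
   q4   q4  q3 
   q5   q6  q5 
   q6   q7  q3 
 * q7   q7  q7 
(> = start, * = accepting)

start=q0; accept=q7; q0-a>q1; q0-b>q2; q1-a>q2; q1-b>q3; q2-a>q2; q2-b>q2; q3-a>q4; q3-b>q5; q4-a>q4; q4-b>q3; q5-a>q6; q5-b>q5; q6-a>q7; q6-b>q3; q7-a>q7; q7-b>q7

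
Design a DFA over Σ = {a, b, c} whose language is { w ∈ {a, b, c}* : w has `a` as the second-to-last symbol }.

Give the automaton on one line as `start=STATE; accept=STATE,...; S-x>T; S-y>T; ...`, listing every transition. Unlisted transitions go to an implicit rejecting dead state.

A DFA must remember the last 2 symbols (since which symbol is second-to-last isn't known until the input ends). Use one state per possible window of the last ≤2 symbols; accept from those whose window starts with `a`.
13 states suffice.
          a    b    c  
>  S0     S1   S2   S3 
   S1     S4   S5   S6 
   S2     S7   S8   S9 
   S3    S10  S11  S12 
 * S4     S4   S5   S6 
 * S5     S7   S8   S9 
 * S6    S10  S11  S12 
   S7     S4   S5   S6 
   S8     S7   S8   S9 
   S9    S10  S11  S12 
   S10    S4   S5   S6 
   S11    S7   S8   S9 
   S12   S10  S11  S12 
(> = start, * = accepting)

start=S0; accept=S4,S5,S6; S0-a>S1; S0-b>S2; S0-c>S3; S1-a>S4; S1-b>S5; S1-c>S6; S2-a>S7; S2-b>S8; S2-c>S9; S3-a>S10; S3-b>S11; S3-c>S12; S4-a>S4; S4-b>S5; S4-c>S6; S5-a>S7; S5-b>S8; S5-c>S9; S6-a>S10; S6-b>S11; S6-c>S12; S7-a>S4; S7-b>S5; S7-c>S6; S8-a>S7; S8-b>S8; S8-c>S9; S9-a>S10; S9-b>S11; S9-c>S12; S10-a>S4; S10-b>S5; S10-c>S6; S11-a>S7; S11-b>S8; S11-c>S9; S12-a>S10; S12-b>S11; S12-c>S12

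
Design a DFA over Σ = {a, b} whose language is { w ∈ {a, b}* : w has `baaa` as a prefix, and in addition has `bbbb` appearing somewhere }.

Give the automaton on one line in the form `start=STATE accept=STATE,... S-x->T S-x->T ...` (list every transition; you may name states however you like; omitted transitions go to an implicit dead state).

Build one automaton per condition and run them in lockstep. One (6 states) tracks whether the input so far still matches the prefix `baaa`; the other (5 states) tracks whether and how much of `bbbb` has been seen. Each combined state is a pair, one component from each; accept when both components accept. Equivalent product states are then merged.
        a   b  
>  S0   S1  S2 
   S1   S1  S1 
   S2   S3  S1 
   S3   S4  S1 
   S4   S5  S1 
   S5   S5  S6 
   S6   S5  S7 
   S7   S5  S8 
   S8   S5  S9 
 * S9   S9  S9 
(> = start, * = accepting)

start=S0 accept=S9 S0-a->S1 S0-b->S2 S1-a->S1 S1-b->S1 S2-a->S3 S2-b->S1 S3-a->S4 S3-b->S1 S4-a->S5 S4-b->S1 S5-a->S5 S5-b->S6 S6-a->S5 S6-b->S7 S7-a->S5 S7-b->S8 S8-a->S5 S8-b->S9 S9-a->S9 S9-b->S9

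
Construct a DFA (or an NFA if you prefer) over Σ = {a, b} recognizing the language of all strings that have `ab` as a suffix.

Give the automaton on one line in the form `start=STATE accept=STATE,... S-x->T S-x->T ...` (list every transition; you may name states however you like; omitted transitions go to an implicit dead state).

Remember how much of `ab` the current input suffix matches. State q0 means no match yet; q1 means the last symbol is `a`; q2 means the last 2 symbols are `ab`. Only q2 accepts. On a mismatch, fall back to the longest proper suffix that is still a prefix of `ab`.
With 3 states:
        a   b  
>  q0   q1  q0 
   q1   q1  q2 
 * q2   q1  q0 
(> = start, * = accepting)

start=q0 accept=q2 q0-a->q1 q0-b->q0 q1-a->q1 q1-b->q2 q2-a->q1 q2-b->q0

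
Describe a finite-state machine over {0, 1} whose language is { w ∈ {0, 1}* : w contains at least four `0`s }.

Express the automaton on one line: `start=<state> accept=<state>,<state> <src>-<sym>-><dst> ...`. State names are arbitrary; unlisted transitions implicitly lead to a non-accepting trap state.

Count `0`s, saturating at 5: states q0 through q4 mean 0 through 4 `0`s seen; q5 means more than 4. Each `0` increments (capped at q5); other symbols loop. Accept from {q4, q5}.
        0   1  
>  q0   q1  q0 
   q1   q2  q1 
   q2   q3  q2 
   q3   q4  q3 
 * q4   q5  q4 
 * q5   q5  q5 
(> = start, * = accepting)

start=q0 accept=q4,q5 q0-0->q1 q0-1->q0 q1-0->q2 q1-1->q1 q2-0->q3 q2-1->q2 q3-0->q4 q3-1->q3 q4-0->q5 q4-1->q4 q5-0->q5 q5-1->q5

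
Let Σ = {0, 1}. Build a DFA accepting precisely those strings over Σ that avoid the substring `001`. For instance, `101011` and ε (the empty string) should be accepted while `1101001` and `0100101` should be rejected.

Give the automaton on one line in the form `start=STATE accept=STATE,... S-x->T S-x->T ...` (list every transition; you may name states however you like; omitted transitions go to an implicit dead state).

This is the complement of 'contains `001`'. Use the same substring-matching states — S0 through S3 holding how much of `001` has just been matched — but flip the accepting set: everything except the trap S3 accepts.
        0   1  
>* S0   S1  S0 
 * S1   S2  S0 
 * S2   S2  S3 
   S3   S3  S3 
(> = start, * = accepting)

start=S0 accept=S0,S1,S2 S0-0->S1 S0-1->S0 S1-0->S2 S1-1->S0 S2-0->S2 S2-1->S3 S3-0->S3 S3-1->S3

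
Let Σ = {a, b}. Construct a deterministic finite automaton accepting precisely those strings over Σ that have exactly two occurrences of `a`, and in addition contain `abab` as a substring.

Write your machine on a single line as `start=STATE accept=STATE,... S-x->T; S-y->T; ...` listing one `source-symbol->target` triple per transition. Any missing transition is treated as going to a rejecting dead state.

Handle the two conditions separately and then intersect. One (4 states) tracks the count of `a`s, saturating at 3; the other (5 states) tracks whether and how much of `abab` has been seen. Each combined state is a pair, one component from each; accept when both components accept. After merging equivalent states the machine shrinks.
With 6 states:
        a   b  
>  q0   q1  q0 
   q1   q2  q3 
   q2   q2  q2 
   q3   q4  q2 
   q4   q2  q5 
 * q5   q2  q5 
(> = start, * = accepting)

start=q0; accept=q5; q0-a->q1; q0-b->q0; q1-a->q2; q1-b->q3; q2-a->q2; q2-b->q2; q3-a->q4; q3-b->q2; q4-a->q2; q4-b->q5; q5-a->q2; q5-b->q5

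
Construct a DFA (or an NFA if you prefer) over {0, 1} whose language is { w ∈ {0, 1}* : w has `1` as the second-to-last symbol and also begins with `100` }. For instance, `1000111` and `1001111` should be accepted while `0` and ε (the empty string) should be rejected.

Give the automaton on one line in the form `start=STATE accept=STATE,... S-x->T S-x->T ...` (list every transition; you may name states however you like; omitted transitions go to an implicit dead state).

start=s0 accept=s6,s7 s0-0->s1 s0-1->s2 s1-0->s1 s1-1->s1 s2-0->s3 s2-1->s1 s3-0->s4 s3-1->s1 s4-0->s4 s4-1->s5 s5-0->s6 s5-1->s7 s6-0->s4 s6-1->s5 s7-0->s6 s7-1->s7

Handle the two conditions separately and then intersect. One (7 states) tracks the last 2 symbols read; the other (5 states) tracks whether the input so far still matches the prefix `100`. Each combined state is a pair, one component from each; accept when both components accept. Minimizing collapses redundant product states.
With 8 states:
        0   1  
>  s0   s1  s2 
   s1   s1  s1 
   s2   s3  s1 
   s3   s4  s1 
   s4   s4  s5 
   s5   s6  s7 
 * s6   s4  s5 
 * s7   s6  s7 
(> = start, * = accepting)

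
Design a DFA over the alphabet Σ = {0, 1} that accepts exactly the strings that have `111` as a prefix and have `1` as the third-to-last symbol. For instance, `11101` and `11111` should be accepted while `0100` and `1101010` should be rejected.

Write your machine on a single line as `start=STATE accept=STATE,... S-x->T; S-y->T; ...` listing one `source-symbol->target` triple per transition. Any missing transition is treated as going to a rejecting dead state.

Handle the two conditions separately and then intersect. The first has 5 states tracking whether the input so far still matches the prefix `111`; the second has 15 states tracking the last 3 symbols read. A product state is a pair (one from each), accepting exactly when both do. After merging equivalent states the machine shrinks.
A 12-state machine:
       0  1 
>  A   B  C 
   B   B  B 
   C   B  D 
   D   B  E 
 * E   F  E 
 * F   G  H 
 * G   I  J 
 * H   K  L 
   I   I  J 
   J   K  L 
   K   G  H 
   L   F  E 
(> = start, * = accepting)

start=A; accept=E,F,G,H; A-0->B; A-1->C; B-0->B; B-1->B; C-0->B; C-1->D; D-0->B; D-1->E; E-0->F; E-1->E; F-0->G; F-1->H; G-0->I; G-1->J; H-0->K; H-1->L; I-0->I; I-1->J; J-0->K; J-1->L; K-0->G; K-1->H; L-0->F; L-1->E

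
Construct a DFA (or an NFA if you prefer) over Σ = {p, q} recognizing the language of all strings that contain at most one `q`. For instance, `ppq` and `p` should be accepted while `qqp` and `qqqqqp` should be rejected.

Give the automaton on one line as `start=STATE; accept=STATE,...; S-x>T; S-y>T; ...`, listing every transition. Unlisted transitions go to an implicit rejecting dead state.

start=s0; accept=s0,s1; s0-p>s0; s0-q>s1; s1-p>s1; s1-q>s2; s2-p>s2; s2-q>s2

Only the number of `q`s matters, and only up to 2. Make a chain s0 → s1 → s2 advanced by each `q` (with s2 absorbing); every other symbol self-loops. The accepting set is {s0, s1}.
        p   q  
>* s0   s0  s1 
 * s1   s1  s2 
   s2   s2  s2 
(> = start, * = accepting)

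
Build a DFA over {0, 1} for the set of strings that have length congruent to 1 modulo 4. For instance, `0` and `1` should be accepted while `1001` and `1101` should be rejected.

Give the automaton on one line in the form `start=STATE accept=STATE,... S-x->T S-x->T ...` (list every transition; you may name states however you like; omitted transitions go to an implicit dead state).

Count input length modulo 4: every symbol advances one step around the cycle A → B → C → D → A. Accept at B.
       0  1 
>  A   B  B 
 * B   C  C 
   C   D  D 
   D   A  A 
(> = start, * = accepting)

start=A accept=B A-0->B A-1->B B-0->C B-1->C C-0->D C-1->D D-0->A D-1->A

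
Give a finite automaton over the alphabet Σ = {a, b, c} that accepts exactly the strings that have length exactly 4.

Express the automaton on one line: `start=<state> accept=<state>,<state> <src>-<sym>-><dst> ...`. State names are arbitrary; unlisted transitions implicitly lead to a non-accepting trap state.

Count input length up to 5: every symbol moves from s0 toward s5, which means 'more than 4' and absorbs. Accept from {s4}.
        a   b   c  
>  s0   s1  s1  s1 
   s1   s2  s2  s2 
   s2   s3  s3  s3 
   s3   s4  s4  s4 
 * s4   s5  s5  s5 
   s5   s5  s5  s5 
(> = start, * = accepting)

start=s0 accept=s4 s0-a->s1 s0-b->s1 s0-c->s1 s1-a->s2 s1-b->s2 s1-c->s2 s2-a->s3 s2-b->s3 s2-c->s3 s3-a->s4 s3-b->s4 s3-c->s4 s4-a->s5 s4-b->s5 s4-c->s5 s5-a->s5 s5-b->s5 s5-c->s5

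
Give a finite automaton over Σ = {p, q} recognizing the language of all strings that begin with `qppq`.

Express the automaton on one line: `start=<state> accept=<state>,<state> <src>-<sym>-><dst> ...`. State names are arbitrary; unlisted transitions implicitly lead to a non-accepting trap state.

Check the first 4 symbols one by one: s0 through s3 record how many have matched `qppq` so far; any wrong symbol goes to the dead state s5. After all 4 match we enter the accepting sink s4.
        p   q  
>  s0   s5  s1 
   s1   s2  s5 
   s2   s3  s5 
   s3   s5  s4 
 * s4   s4  s4 
   s5   s5  s5 
(> = start, * = accepting)

start=s0 accept=s4 s0-p->s5 s0-q->s1 s1-p->s2 s1-q->s5 s2-p->s3 s2-q->s5 s3-p->s5 s3-q->s4 s4-p->s4 s4-q->s4 s5-p->s5 s5-q->s5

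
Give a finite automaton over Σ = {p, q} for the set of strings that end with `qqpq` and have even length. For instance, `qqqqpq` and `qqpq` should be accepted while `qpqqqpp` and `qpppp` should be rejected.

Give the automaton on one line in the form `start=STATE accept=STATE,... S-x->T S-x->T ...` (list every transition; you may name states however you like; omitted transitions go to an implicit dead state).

Build one automaton per condition and run them in lockstep. The first has 5 states tracking how much of the suffix `qqpq` has currently been matched; the second has 2 states tracking the input length modulo 2. A product state is a pair (one from each), accepting exactly when both do. Equivalent product states are then merged.
6 states suffice.
        p   q  
>  S0   S1  S2 
   S1   S0  S0 
   S2   S0  S3 
   S3   S4  S2 
   S4   S0  S5 
 * S5   S1  S2 
(> = start, * = accepting)

start=S0 accept=S5 S0-p->S1 S0-q->S2 S1-p->S0 S1-q->S0 S2-p->S0 S2-q->S3 S3-p->S4 S3-q->S2 S4-p->S0 S4-q->S5 S5-p->S1 S5-q->S2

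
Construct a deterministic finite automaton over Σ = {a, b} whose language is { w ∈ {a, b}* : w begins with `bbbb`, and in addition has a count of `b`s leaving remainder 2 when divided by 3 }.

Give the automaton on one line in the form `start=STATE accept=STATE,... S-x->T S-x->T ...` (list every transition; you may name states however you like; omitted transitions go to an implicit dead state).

Run two small machines in parallel and take their product. One (6 states) tracks whether the input so far still matches the prefix `bbbb`; the other (3 states) tracks the count of `b`s modulo 3. Each combined state is a pair, one component from each; accept when both components accept.
A 10-state machine:
        a   b  
>  q0   q1  q2 
   q1   q1  q3 
   q2   q3  q4 
   q3   q3  q5 
   q4   q5  q6 
   q5   q5  q1 
   q6   q1  q7 
   q7   q7  q8 
 * q8   q8  q9 
   q9   q9  q7 
(> = start, * = accepting)

start=q0 accept=q8 q0-a->q1 q0-b->q2 q1-a->q1 q1-b->q3 q2-a->q3 q2-b->q4 q3-a->q3 q3-b->q5 q4-a->q5 q4-b->q6 q5-a->q5 q5-b->q1 q6-a->q1 q6-b->q7 q7-a->q7 q7-b->q8 q8-a->q8 q8-b->q9 q9-a->q9 q9-b->q7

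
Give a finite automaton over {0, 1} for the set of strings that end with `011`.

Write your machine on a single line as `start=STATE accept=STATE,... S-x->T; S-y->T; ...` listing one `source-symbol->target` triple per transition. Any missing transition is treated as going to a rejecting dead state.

Remember how much of `011` the current input suffix matches. State S0 means no match yet; S1 means the last symbol is `0`; S2 means the last 2 symbols are `01`; S3 means the last 3 symbols are `011`. Only S3 accepts. On a mismatch, fall back to the longest proper suffix that is still a prefix of `011`.
With 4 states:
        0   1  
>  S0   S1  S0 
   S1   S1  S2 
   S2   S1  S3 
 * S3   S1  S0 
(> = start, * = accepting)

start=S0; accept=S3; S0-0->S1; S0-1->S0; S1-0->S1; S1-1->S2; S2-0->S1; S2-1->S3; S3-0->S1; S3-1->S0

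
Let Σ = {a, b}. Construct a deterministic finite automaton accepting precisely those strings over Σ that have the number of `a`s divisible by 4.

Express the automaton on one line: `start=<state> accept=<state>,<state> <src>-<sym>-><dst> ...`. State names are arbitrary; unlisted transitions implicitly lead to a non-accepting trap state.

start=q0 accept=q0 q0-a->q1 q0-b->q0 q1-a->q2 q1-b->q1 q2-a->q3 q2-b->q2 q3-a->q0 q3-b->q3

The only thing that matters is how many `a`s have appeared, reduced mod 4. Use one state per residue: q0 for 0, …, q3 for 3. Reading `a` moves to the next residue; anything else stays put. q0 is accepting.
4 states suffice.
        a   b  
>* q0   q1  q0 
   q1   q2  q1 
   q2   q3  q2 
   q3   q0  q3 
(> = start, * = accepting)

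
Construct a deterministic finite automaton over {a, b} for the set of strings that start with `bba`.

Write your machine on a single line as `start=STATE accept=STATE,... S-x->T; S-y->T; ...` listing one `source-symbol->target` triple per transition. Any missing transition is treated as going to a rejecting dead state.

start=s0; accept=s3; s0-a->s4; s0-b->s1; s1-a->s4; s1-b->s2; s2-a->s3; s2-b->s4; s3-a->s3; s3-b->s3; s4-a->s4; s4-b->s4

Walk along `bba` while the input agrees: from s0 take `b` to s1, and so on. Any deviation drops to the rejecting sink s4. Once s3 is reached the prefix is confirmed and every continuation is accepted.
With 5 states:
        a   b  
>  s0   s4  s1 
   s1   s4  s2 
   s2   s3  s4 
 * s3   s3  s3 
   s4   s4  s4 
(> = start, * = accepting)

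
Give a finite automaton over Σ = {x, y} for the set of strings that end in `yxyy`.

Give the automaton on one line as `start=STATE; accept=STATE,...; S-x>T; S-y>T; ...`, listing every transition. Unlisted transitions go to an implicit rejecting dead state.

Remember how much of `yxyy` the current input suffix matches. State q0 means no match yet; q1 means the last symbol is `y`; q2 means the last 2 symbols are `yx`; q3 means the last 3 symbols are `yxy`; q4 means the last 4 symbols are `yxyy`. Only q4 accepts. On a mismatch, fall back to the longest proper suffix that is still a prefix of `yxyy`.
        x   y  
>  q0   q0  q1 
   q1   q2  q1 
   q2   q0  q3 
   q3   q2  q4 
 * q4   q2  q1 
(> = start, * = accepting)

start=q0; accept=q4; q0-x>q0; q0-y>q1; q1-x>q2; q1-y>q1; q2-x>q0; q2-y>q3; q3-x>q2; q3-y>q4; q4-x>q2; q4-y>q1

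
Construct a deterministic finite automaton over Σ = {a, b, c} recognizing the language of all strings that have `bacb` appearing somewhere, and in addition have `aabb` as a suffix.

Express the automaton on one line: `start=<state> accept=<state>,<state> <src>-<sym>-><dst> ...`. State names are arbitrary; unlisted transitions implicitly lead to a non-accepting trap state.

Run two small machines in parallel and take their product. The first has 5 states tracking whether and how much of `bacb` has been seen; the second has 5 states tracking how much of the suffix `aabb` has currently been matched. A product state is a pair (one from each), accepting exactly when both do.
          a    b    c  
>  S0     S1   S2   S0 
   S1     S3   S2   S0 
   S2     S4   S2   S0 
   S3     S3   S5   S0 
   S4     S3   S2   S6 
   S5     S4   S7   S0 
   S6     S1   S8   S0 
   S7     S4   S2   S0 
   S8     S9   S8   S8 
   S9    S10   S8   S8 
   S10   S10  S11   S8 
   S11    S9  S12   S8 
 * S12    S9   S8   S8 
(> = start, * = accepting)

start=S0 accept=S12 S0-a->S1 S0-b->S2 S0-c->S0 S1-a->S3 S1-b->S2 S1-c->S0 S2-a->S4 S2-b->S2 S2-c->S0 S3-a->S3 S3-b->S5 S3-c->S0 S4-a->S3 S4-b->S2 S4-c->S6 S5-a->S4 S5-b->S7 S5-c->S0 S6-a->S1 S6-b->S8 S6-c->S0 S7-a->S4 S7-b->S2 S7-c->S0 S8-a->S9 S8-b->S8 S8-c->S8 S9-a->S10 S9-b->S8 S9-c->S8 S10-a->S10 S10-b->S11 S10-c->S8 S11-a->S9 S11-b->S12 S11-c->S8 S12-a->S9 S12-b->S8 S12-c->S8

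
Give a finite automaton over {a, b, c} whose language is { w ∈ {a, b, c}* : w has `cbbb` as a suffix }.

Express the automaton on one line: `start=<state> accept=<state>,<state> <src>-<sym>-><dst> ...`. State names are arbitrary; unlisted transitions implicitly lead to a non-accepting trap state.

start=S0 accept=S4 S0-a->S0 S0-b->S0 S0-c->S1 S1-a->S0 S1-b->S2 S1-c->S1 S2-a->S0 S2-b->S3 S2-c->S1 S3-a->S0 S3-b->S4 S3-c->S1 S4-a->S0 S4-b->S0 S4-c->S1

Remember how much of `cbbb` the current input suffix matches. State S0 means no match yet; S1 means the last symbol is `c`; S2 means the last 2 symbols are `cb`; S3 means the last 3 symbols are `cbb`; S4 means the last 4 symbols are `cbbb`. Only S4 accepts. On a mismatch, fall back to the longest proper suffix that is still a prefix of `cbbb`.
5 states suffice.
        a   b   c  
>  S0   S0  S0  S1 
   S1   S0  S2  S1 
   S2   S0  S3  S1 
   S3   S0  S4  S1 
 * S4   S0  S0  S1 
(> = start, * = accepting)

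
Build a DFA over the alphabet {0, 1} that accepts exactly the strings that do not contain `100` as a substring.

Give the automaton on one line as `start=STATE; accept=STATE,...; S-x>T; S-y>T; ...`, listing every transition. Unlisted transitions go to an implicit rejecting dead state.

start=q0; accept=q0,q1,q2; q0-0>q0; q0-1>q1; q1-0>q2; q1-1>q1; q2-0>q3; q2-1>q1; q3-0>q3; q3-1>q3

This is the complement of 'contains `100`'. Use the same substring-matching states — q0 through q3 holding how much of `100` has just been matched — but flip the accepting set: everything except the trap q3 accepts.
With 4 states:
        0   1  
>* q0   q0  q1 
 * q1   q2  q1 
 * q2   q3  q1 
   q3   q3  q3 
(> = start, * = accepting)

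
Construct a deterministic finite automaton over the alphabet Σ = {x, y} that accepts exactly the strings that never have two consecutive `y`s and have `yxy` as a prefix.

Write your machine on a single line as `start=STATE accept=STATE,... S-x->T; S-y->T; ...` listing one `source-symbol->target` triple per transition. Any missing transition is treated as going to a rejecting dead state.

Build one automaton per condition and run them in lockstep. The first has 3 states tracking partial matches of the forbidden pattern `yy`; the second has 5 states tracking whether the input so far still matches the prefix `yxy`. A product state is a pair (one from each), accepting exactly when both do. After merging equivalent states the machine shrinks.
A 6-state machine:
       x  y 
>  A   B  C 
   B   B  B 
   C   D  B 
   D   B  E 
 * E   F  B 
 * F   F  E 
(> = start, * = accepting)

start=A; accept=E,F; A-x->B; A-y->C; B-x->B; B-y->B; C-x->D; C-y->B; D-x->B; D-y->E; E-x->F; E-y->B; F-x->F; F-y->E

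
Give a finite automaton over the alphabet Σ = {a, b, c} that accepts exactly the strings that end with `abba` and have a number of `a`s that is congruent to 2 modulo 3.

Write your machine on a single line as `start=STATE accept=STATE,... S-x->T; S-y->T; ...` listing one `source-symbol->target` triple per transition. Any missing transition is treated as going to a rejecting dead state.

Build one automaton per condition and run them in lockstep. One (5 states) tracks how much of the suffix `abba` has currently been matched; the other (3 states) tracks the count of `a`s modulo 3. Each combined state is a pair, one component from each; accept when both components accept.
A 15-state machine:
          a    b    c  
>  s0     s1   s0   s0 
   s1     s2   s3   s4 
   s2     s5   s6   s7 
   s3     s2   s8   s4 
   s4     s2   s4   s4 
   s5     s1   s9   s0 
   s6     s5  s10   s7 
   s7     s5   s7   s7 
   s8    s11   s4   s4 
   s9     s1  s12   s0 
   s10   s13   s7   s7 
 * s11    s5   s6   s7 
   s12   s14   s0   s0 
   s13    s1   s9   s0 
   s14    s2   s3   s4 
(> = start, * = accepting)

start=s0; accept=s11; s0-a->s1; s0-b->s0; s0-c->s0; s1-a->s2; s1-b->s3; s1-c->s4; s2-a->s5; s2-b->s6; s2-c->s7; s3-a->s2; s3-b->s8; s3-c->s4; s4-a->s2; s4-b->s4; s4-c->s4; s5-a->s1; s5-b->s9; s5-c->s0; s6-a->s5; s6-b->s10; s6-c->s7; s7-a->s5; s7-b->s7; s7-c->s7; s8-a->s11; s8-b->s4; s8-c->s4; s9-a->s1; s9-b->s12; s9-c->s0; s10-a->s13; s10-b->s7; s10-c->s7; s11-a->s5; s11-b->s6; s11-c->s7; s12-a->s14; s12-b->s0; s12-c->s0; s13-a->s1; s13-b->s9; s13-c->s0; s14-a->s2; s14-b->s3; s14-c->s4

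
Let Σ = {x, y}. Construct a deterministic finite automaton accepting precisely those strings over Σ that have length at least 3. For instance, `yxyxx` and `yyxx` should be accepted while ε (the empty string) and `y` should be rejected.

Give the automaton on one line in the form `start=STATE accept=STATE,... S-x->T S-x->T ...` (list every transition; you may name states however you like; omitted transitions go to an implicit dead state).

start=s0 accept=s3,s4 s0-x->s1 s0-y->s1 s1-x->s2 s1-y->s2 s2-x->s3 s2-y->s3 s3-x->s4 s3-y->s4 s4-x->s4 s4-y->s4

We only need to distinguish lengths 0, 1, …, 3, and '>3'. Chain s0 → s1 → s2 → s3 → s4 on every symbol, with s4 looping. Accepting states: {s3, s4}.
5 states suffice.
        x   y  
>  s0   s1  s1 
   s1   s2  s2 
   s2   s3  s3 
 * s3   s4  s4 
 * s4   s4  s4 
(> = start, * = accepting)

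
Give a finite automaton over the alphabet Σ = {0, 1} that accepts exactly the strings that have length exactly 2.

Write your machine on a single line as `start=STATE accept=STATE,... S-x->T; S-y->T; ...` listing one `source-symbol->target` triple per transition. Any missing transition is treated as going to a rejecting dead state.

We only need to distinguish lengths 0, 1, …, 2, and '>2'. Chain A → B → C → D on every symbol, with D looping. Accepting states: {C}.
4 states suffice.
       0  1 
>  A   B  B 
   B   C  C 
 * C   D  D 
   D   D  D 
(> = start, * = accepting)

start=A; accept=C; A-0->B; A-1->B; B-0->C; B-1->C; C-0->D; C-1->D; D-0->D; D-1->D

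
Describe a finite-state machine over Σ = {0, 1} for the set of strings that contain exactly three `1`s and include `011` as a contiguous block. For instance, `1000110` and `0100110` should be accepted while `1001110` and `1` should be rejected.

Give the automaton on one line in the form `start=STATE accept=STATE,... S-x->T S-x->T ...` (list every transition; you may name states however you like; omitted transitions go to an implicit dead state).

Build one automaton per condition and run them in lockstep. The first has 5 states tracking the count of `1`s, saturating at 4; the second has 4 states tracking whether and how much of `011` has been seen. A product state is a pair (one from each), accepting exactly when both do.
17 states suffice.
          0    1  
>  s0     s1   s2 
   s1     s1   s3 
   s2     s4   s5 
   s3     s4   s6 
   s4     s4   s7 
   s5     s8   s9 
   s6     s6  s10 
   s7     s8  s10 
   s8     s8  s11 
   s9    s12  s13 
 * s10   s10  s14 
   s11   s12  s14 
   s12   s12  s15 
   s13   s16  s13 
   s14   s14  s14 
   s15   s16  s14 
   s16   s16  s15 
(> = start, * = accepting)

start=s0 accept=s10 s0-0->s1 s0-1->s2 s1-0->s1 s1-1->s3 s2-0->s4 s2-1->s5 s3-0->s4 s3-1->s6 s4-0->s4 s4-1->s7 s5-0->s8 s5-1->s9 s6-0->s6 s6-1->s10 s7-0->s8 s7-1->s10 s8-0->s8 s8-1->s11 s9-0->s12 s9-1->s13 s10-0->s10 s10-1->s14 s11-0->s12 s11-1->s14 s12-0->s12 s12-1->s15 s13-0->s16 s13-1->s13 s14-0->s14 s14-1->s14 s15-0->s16 s15-1->s14 s16-0->s16 s16-1->s15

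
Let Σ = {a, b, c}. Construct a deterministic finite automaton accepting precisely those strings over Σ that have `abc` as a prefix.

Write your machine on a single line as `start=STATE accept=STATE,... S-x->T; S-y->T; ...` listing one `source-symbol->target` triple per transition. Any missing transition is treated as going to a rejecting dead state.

start=q0; accept=q3; q0-a->q1; q0-b->q4; q0-c->q4; q1-a->q4; q1-b->q2; q1-c->q4; q2-a->q4; q2-b->q4; q2-c->q3; q3-a->q3; q3-b->q3; q3-c->q3; q4-a->q4; q4-b->q4; q4-c->q4

Walk along `abc` while the input agrees: from q0 take `a` to q1, and so on. Any deviation drops to the rejecting sink q4. Once q3 is reached the prefix is confirmed and every continuation is accepted.
With 5 states:
        a   b   c  
>  q0   q1  q4  q4 
   q1   q4  q2  q4 
   q2   q4  q4  q3 
 * q3   q3  q3  q3 
   q4   q4  q4  q4 
(> = start, * = accepting)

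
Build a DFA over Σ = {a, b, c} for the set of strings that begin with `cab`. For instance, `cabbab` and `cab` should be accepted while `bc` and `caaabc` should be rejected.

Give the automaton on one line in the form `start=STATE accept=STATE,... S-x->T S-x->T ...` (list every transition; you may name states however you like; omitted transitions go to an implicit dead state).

Check the first 3 symbols one by one: q0 through q2 record how many have matched `cab` so far; any wrong symbol goes to the dead state q4. After all 3 match we enter the accepting sink q3.
With 5 states:
        a   b   c  
>  q0   q4  q4  q1 
   q1   q2  q4  q4 
   q2   q4  q3  q4 
 * q3   q3  q3  q3 
   q4   q4  q4  q4 
(> = start, * = accepting)

start=q0 accept=q3 q0-a->q4 q0-b->q4 q0-c->q1 q1-a->q2 q1-b->q4 q1-c->q4 q2-a->q4 q2-b->q3 q2-c->q4 q3-a->q3 q3-b->q3 q3-c->q3 q4-a->q4 q4-b->q4 q4-c->q4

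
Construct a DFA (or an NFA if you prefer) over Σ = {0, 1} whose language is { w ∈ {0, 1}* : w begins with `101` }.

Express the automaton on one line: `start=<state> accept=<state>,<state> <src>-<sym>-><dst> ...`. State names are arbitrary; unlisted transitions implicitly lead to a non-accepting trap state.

start=s0 accept=s3 s0-0->s4 s0-1->s1 s1-0->s2 s1-1->s4 s2-0->s4 s2-1->s3 s3-0->s3 s3-1->s3 s4-0->s4 s4-1->s4

Check the first 3 symbols one by one: s0 through s2 record how many have matched `101` so far; any wrong symbol goes to the dead state s4. After all 3 match we enter the accepting sink s3.
With 5 states:
        0   1  
>  s0   s4  s1 
   s1   s2  s4 
   s2   s4  s3 
 * s3   s3  s3 
   s4   s4  s4 
(> = start, * = accepting)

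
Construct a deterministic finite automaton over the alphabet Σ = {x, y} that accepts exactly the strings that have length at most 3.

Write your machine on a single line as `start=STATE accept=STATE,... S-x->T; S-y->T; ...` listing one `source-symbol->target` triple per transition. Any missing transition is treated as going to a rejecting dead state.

Count input length up to 4: every symbol moves from q0 toward q4, which means 'more than 3' and absorbs. Accept from {q0, q1, q2, q3}.
With 5 states:
        x   y  
>* q0   q1  q1 
 * q1   q2  q2 
 * q2   q3  q3 
 * q3   q4  q4 
   q4   q4  q4 
(> = start, * = accepting)

start=q0; accept=q0,q1,q2,q3; q0-x->q1; q0-y->q1; q1-x->q2; q1-y->q2; q2-x->q3; q2-y->q3; q3-x->q4; q3-y->q4; q4-x->q4; q4-y->q4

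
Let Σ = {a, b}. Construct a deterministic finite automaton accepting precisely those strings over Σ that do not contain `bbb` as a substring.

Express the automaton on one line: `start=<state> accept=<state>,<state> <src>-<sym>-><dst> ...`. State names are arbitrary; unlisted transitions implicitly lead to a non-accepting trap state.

Track partial matches of the forbidden pattern `bbb`. State S3 is a dead state reached once `bbb` has occurred; every other state accepts. S0 means no part of `bbb` is currently matched.
4 states suffice.
        a   b  
>* S0   S0  S1 
 * S1   S0  S2 
 * S2   S0  S3 
   S3   S3  S3 
(> = start, * = accepting)

start=S0 accept=S0,S1,S2 S0-a->S0 S0-b->S1 S1-a->S0 S1-b->S2 S2-a->S0 S2-b->S3 S3-a->S3 S3-b->S3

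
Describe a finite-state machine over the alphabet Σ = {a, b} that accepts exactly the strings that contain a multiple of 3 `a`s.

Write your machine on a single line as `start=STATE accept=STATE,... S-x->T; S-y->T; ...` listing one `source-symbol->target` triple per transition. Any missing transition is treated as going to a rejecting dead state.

Keep the running count of `a`s modulo 3: each `a` advances along the cycle S0 → S1 → S2 → S0 while other symbols loop. Accept at S0.
        a   b  
>* S0   S1  S0 
   S1   S2  S1 
   S2   S0  S2 
(> = start, * = accepting)

start=S0; accept=S0; S0-a->S1; S0-b->S0; S1-a->S2; S1-b->S1; S2-a->S0; S2-b->S2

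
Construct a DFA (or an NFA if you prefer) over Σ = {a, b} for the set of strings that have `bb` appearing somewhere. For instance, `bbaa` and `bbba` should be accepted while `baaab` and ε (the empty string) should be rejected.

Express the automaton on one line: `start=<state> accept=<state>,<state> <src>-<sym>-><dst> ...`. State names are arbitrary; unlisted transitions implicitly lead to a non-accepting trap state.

States S0..S1 record the length of the longest prefix of `bb` that matches the current input suffix. Reaching S2 means `bb` has been seen, and we stay there forever. Accept from S2.
3 states suffice.
        a   b  
>  S0   S0  S1 
   S1   S0  S2 
 * S2   S2  S2 
(> = start, * = accepting)

start=S0 accept=S2 S0-a->S0 S0-b->S1 S1-a->S0 S1-b->S2 S2-a->S2 S2-b->S2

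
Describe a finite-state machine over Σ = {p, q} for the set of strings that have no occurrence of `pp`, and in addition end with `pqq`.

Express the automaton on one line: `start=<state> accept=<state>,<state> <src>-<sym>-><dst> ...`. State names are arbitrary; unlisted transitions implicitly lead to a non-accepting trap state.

Handle the two conditions separately and then intersect. One (3 states) tracks partial matches of the forbidden pattern `pp`; the other (4 states) tracks how much of the suffix `pqq` has currently been matched. Each combined state is a pair, one component from each; accept when both components accept. Minimizing collapses redundant product states.
5 states suffice.
       p  q 
>  A   B  A 
   B   C  D 
   C   C  C 
   D   B  E 
 * E   B  A 
(> = start, * = accepting)

start=A accept=E A-p->B A-q->A B-p->C B-q->D C-p->C C-q->C D-p->B D-q->E E-p->B E-q->A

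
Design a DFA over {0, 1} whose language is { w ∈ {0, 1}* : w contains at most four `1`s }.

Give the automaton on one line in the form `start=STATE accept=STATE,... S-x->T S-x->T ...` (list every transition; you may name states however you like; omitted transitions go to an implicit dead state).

Count `1`s, saturating at 5: states s0 through s4 mean 0 through 4 `1`s seen; s5 means more than 4. Each `1` increments (capped at s5); other symbols loop. Accept from {s0, s1, s2, s3, s4}.
With 6 states:
        0   1  
>* s0   s0  s1 
 * s1   s1  s2 
 * s2   s2  s3 
 * s3   s3  s4 
 * s4   s4  s5 
   s5   s5  s5 
(> = start, * = accepting)

start=s0 accept=s0,s1,s2,s3,s4 s0-0->s0 s0-1->s1 s1-0->s1 s1-1->s2 s2-0->s2 s2-1->s3 s3-0->s3 s3-1->s4 s4-0->s4 s4-1->s5 s5-0->s5 s5-1->s5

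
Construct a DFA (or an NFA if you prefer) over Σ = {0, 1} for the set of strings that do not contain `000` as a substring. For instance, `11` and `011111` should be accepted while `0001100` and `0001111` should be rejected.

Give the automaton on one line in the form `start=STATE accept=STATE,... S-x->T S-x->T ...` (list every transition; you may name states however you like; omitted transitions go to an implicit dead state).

start=q0 accept=q0,q1,q2 q0-0->q1 q0-1->q0 q1-0->q2 q1-1->q0 q2-0->q3 q2-1->q0 q3-0->q3 q3-1->q3

Track partial matches of the forbidden pattern `000`. State q3 is a dead state reached once `000` has occurred; every other state accepts. q0 means no part of `000` is currently matched.
4 states suffice.
        0   1  
>* q0   q1  q0 
 * q1   q2  q0 
 * q2   q3  q0 
   q3   q3  q3 
(> = start, * = accepting)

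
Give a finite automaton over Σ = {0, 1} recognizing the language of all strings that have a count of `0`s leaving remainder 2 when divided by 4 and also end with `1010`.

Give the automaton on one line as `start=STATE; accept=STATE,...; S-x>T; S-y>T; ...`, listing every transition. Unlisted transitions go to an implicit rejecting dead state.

start=q0; accept=q13; q0-0>q1; q0-1>q2; q1-0>q3; q1-1>q4; q2-0>q5; q2-1>q2; q3-0>q6; q3-1>q7; q4-0>q8; q4-1>q4; q5-0>q3; q5-1>q9; q6-0>q0; q6-1>q10; q7-0>q11; q7-1>q7; q8-0>q6; q8-1>q12; q9-0>q13; q9-1>q4; q10-0>q14; q10-1>q10; q11-0>q0; q11-1>q15; q12-0>q16; q12-1>q7; q13-0>q6; q13-1>q12; q14-0>q1; q14-1>q17; q15-0>q18; q15-1>q10; q16-0>q0; q16-1>q15; q17-0>q19; q17-1>q2; q18-0>q1; q18-1>q17; q19-0>q3; q19-1>q9

Run two small machines in parallel and take their product. The first has 4 states tracking the count of `0`s modulo 4; the second has 5 states tracking how much of the suffix `1010` has currently been matched. A product state is a pair (one from each), accepting exactly when both do.
With 20 states:
          0    1  
>  q0     q1   q2 
   q1     q3   q4 
   q2     q5   q2 
   q3     q6   q7 
   q4     q8   q4 
   q5     q3   q9 
   q6     q0  q10 
   q7    q11   q7 
   q8     q6  q12 
   q9    q13   q4 
   q10   q14  q10 
   q11    q0  q15 
   q12   q16   q7 
 * q13    q6  q12 
   q14    q1  q17 
   q15   q18  q10 
   q16    q0  q15 
   q17   q19   q2 
   q18    q1  q17 
   q19    q3   q9 
(> = start, * = accepting)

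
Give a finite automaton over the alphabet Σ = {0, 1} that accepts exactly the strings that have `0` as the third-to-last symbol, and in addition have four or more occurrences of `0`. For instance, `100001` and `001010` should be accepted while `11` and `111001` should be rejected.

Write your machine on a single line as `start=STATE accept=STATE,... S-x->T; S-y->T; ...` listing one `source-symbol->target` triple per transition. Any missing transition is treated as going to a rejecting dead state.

Build one automaton per condition and run them in lockstep. The first has 15 states tracking the last 3 symbols read; the second has 6 states tracking the count of `0`s, saturating at 5. A product state is a pair (one from each), accepting exactly when both do. After merging equivalent states the machine shrinks.
       0  1 
>  A   B  A 
   B   C  B 
   C   D  E 
   D   F  G 
   E   H  E 
 * F   F  I 
   G   J  K 
   H   L  G 
 * I   J  M 
 * J   L  N 
   K   O  K 
   L   F  I 
 * M   O  K 
   N   J  M 
   O   L  N 
(> = start, * = accepting)

start=A; accept=F,I,J,M; A-0->B; A-1->A; B-0->C; B-1->B; C-0->D; C-1->E; D-0->F; D-1->G; E-0->H; E-1->E; F-0->F; F-1->I; G-0->J; G-1->K; H-0->L; H-1->G; I-0->J; I-1->M; J-0->L; J-1->N; K-0->O; K-1->K; L-0->F; L-1->I; M-0->O; M-1->K; N-0->J; N-1->M; O-0->L; O-1->N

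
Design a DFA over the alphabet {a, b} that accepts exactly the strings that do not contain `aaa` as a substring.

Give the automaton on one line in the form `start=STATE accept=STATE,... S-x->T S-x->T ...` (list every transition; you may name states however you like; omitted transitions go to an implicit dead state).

This is the complement of 'contains `aaa`'. Use the same substring-matching states — s0 through s3 holding how much of `aaa` has just been matched — but flip the accepting set: everything except the trap s3 accepts.
A 4-state machine:
        a   b  
>* s0   s1  s0 
 * s1   s2  s0 
 * s2   s3  s0 
   s3   s3  s3 
(> = start, * = accepting)

start=s0 accept=s0,s1,s2 s0-a->s1 s0-b->s0 s1-a->s2 s1-b->s0 s2-a->s3 s2-b->s0 s3-a->s3 s3-b->s3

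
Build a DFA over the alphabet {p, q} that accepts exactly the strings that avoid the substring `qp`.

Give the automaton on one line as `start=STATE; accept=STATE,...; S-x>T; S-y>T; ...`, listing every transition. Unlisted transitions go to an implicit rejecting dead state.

start=A; accept=A,B; A-p>A; A-q>B; B-p>C; B-q>B; C-p>C; C-q>C

Track partial matches of the forbidden pattern `qp`. State C is a dead state reached once `qp` has occurred; every other state accepts. A means no part of `qp` is currently matched.
       p  q 
>* A   A  B 
 * B   C  B 
   C   C  C 
(> = start, * = accepting)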